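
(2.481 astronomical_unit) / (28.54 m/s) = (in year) 412.4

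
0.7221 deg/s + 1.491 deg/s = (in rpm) 0.3689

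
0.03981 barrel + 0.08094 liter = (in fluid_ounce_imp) 225.6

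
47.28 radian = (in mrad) 4.728e+04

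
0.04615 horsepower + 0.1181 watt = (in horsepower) 0.04631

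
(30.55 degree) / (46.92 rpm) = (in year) 3.441e-09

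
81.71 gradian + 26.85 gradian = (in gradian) 108.6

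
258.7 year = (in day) 9.443e+04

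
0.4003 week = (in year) 0.007677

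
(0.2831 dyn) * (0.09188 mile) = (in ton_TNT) 1.001e-13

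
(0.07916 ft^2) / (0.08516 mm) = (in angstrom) 8.636e+11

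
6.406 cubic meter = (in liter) 6406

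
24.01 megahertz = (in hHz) 2.401e+05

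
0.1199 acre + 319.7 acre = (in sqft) 1.393e+07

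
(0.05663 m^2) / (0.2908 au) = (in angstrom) 0.01302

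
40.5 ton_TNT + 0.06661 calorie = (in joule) 1.695e+11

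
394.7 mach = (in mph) 3.006e+05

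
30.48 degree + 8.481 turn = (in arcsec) 1.11e+07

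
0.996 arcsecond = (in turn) 7.685e-07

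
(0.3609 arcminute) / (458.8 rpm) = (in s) 2.185e-06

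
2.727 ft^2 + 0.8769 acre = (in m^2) 3549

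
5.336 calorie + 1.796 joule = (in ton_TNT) 5.765e-09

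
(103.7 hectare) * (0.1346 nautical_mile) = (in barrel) 1.626e+09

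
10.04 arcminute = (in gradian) 0.1859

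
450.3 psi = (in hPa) 3.105e+04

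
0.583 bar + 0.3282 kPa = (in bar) 0.5863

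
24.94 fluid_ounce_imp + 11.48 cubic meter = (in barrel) 72.21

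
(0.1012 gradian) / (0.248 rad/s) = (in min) 0.0001068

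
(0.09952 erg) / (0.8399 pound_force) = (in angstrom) 26.64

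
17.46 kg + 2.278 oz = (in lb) 38.64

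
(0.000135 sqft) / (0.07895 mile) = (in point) 0.0002798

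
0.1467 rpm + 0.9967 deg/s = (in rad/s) 0.03276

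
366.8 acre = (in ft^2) 1.598e+07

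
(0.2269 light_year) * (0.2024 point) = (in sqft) 1.65e+12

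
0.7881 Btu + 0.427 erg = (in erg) 8.315e+09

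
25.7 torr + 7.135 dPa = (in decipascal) 3.427e+04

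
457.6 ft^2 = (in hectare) 0.004251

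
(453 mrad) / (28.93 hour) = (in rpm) 4.154e-05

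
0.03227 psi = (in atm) 0.002196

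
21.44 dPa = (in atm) 2.116e-05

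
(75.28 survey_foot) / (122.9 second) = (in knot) 0.3629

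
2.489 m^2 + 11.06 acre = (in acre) 11.06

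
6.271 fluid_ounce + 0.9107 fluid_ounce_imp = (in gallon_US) 0.05583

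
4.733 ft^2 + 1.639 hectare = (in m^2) 1.639e+04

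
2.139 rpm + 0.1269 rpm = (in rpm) 2.266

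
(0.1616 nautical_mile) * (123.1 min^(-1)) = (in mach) 1.803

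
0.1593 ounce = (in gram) 4.516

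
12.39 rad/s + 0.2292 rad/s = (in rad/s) 12.62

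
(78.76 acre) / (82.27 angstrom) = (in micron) 3.874e+19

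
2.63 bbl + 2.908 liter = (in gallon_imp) 92.62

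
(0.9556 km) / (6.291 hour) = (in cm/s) 4.219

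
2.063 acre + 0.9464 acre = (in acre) 3.009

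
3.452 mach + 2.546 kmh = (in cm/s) 1.176e+05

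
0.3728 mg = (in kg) 3.728e-07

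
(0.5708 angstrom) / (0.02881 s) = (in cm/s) 1.981e-07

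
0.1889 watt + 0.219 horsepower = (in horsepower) 0.2193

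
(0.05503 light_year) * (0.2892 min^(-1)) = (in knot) 4.878e+12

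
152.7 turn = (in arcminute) 3.298e+06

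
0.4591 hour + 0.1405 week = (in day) 1.003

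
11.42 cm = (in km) 0.0001142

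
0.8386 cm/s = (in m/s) 0.008386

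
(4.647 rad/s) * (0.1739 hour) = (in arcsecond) 6.001e+08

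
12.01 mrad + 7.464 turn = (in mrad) 4.691e+04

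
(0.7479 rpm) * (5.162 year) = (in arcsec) 2.63e+12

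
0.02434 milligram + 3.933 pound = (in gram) 1784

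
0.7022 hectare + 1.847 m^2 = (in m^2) 7024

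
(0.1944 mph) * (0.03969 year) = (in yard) 1.19e+05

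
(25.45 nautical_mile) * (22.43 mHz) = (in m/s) 1057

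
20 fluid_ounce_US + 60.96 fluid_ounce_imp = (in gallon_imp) 0.5111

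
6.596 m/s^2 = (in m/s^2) 6.596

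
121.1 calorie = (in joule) 506.7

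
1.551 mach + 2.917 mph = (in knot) 1029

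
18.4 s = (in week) 3.042e-05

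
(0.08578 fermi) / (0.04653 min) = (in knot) 5.973e-17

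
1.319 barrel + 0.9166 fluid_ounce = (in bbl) 1.319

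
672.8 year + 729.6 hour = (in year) 672.9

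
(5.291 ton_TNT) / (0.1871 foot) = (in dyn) 3.882e+16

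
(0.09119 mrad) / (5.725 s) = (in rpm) 0.0001521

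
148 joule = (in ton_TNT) 3.537e-08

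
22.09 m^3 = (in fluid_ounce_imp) 7.775e+05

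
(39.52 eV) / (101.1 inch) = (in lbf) 5.543e-19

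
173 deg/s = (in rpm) 28.83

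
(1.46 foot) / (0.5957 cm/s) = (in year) 2.369e-06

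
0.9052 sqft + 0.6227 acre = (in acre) 0.6227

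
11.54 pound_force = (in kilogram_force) 5.234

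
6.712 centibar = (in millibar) 67.12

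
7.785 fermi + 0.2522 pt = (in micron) 88.97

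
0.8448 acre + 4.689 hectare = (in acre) 12.43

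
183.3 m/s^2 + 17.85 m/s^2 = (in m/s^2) 201.2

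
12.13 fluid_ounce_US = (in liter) 0.3587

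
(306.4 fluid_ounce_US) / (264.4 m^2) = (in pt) 0.09715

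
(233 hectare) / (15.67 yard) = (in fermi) 1.626e+20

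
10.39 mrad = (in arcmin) 35.72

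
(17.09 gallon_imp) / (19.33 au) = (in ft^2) 2.892e-13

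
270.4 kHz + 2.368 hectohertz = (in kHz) 270.6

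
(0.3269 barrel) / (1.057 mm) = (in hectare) 0.004917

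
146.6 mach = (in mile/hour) 1.117e+05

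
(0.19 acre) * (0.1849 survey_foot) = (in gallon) 1.145e+04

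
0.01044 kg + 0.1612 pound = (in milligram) 8.356e+04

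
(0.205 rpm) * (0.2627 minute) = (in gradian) 21.54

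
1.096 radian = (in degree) 62.8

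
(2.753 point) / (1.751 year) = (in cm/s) 1.759e-09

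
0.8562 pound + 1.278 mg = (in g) 388.4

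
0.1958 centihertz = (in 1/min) 0.1175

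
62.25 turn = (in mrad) 3.911e+05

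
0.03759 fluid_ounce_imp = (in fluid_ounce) 0.03611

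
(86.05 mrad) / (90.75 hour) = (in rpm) 2.515e-06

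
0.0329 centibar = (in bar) 0.000329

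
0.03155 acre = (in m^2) 127.7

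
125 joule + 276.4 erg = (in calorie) 29.88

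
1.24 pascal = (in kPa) 0.00124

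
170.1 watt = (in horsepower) 0.2281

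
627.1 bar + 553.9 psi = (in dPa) 6.653e+08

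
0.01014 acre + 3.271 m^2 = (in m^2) 44.31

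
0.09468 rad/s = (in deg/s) 5.425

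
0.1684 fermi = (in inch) 6.63e-15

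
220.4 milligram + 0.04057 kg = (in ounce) 1.439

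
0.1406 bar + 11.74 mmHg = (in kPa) 15.63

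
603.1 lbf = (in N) 2683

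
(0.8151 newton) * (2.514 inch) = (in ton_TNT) 1.244e-11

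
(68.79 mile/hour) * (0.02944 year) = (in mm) 2.855e+10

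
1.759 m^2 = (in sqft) 18.93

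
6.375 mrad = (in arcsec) 1315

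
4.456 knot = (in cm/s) 229.2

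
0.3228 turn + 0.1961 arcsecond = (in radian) 2.028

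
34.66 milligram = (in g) 0.03466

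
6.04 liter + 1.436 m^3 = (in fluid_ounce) 4.876e+04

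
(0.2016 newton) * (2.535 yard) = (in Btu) 0.0004429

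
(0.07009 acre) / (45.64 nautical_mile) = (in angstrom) 3.356e+07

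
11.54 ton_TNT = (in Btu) 4.576e+07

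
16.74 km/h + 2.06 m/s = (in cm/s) 671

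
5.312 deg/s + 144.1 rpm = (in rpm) 145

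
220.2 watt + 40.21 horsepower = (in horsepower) 40.51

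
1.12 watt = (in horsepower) 0.001502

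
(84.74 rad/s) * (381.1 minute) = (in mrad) 1.938e+09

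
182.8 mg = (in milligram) 182.8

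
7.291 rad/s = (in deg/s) 417.7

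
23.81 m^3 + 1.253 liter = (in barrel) 149.8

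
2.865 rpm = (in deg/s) 17.19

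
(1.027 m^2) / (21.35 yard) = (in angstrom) 5.261e+08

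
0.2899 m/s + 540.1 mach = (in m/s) 1.839e+05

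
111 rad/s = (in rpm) 1060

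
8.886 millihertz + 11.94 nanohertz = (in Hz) 0.008886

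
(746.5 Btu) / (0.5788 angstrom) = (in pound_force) 3.059e+15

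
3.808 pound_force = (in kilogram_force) 1.727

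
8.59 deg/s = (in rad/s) 0.1499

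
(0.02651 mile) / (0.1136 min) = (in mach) 0.01838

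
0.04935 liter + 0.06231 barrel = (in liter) 9.956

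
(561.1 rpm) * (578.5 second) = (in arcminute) 1.169e+08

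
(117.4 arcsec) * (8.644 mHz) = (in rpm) 4.698e-05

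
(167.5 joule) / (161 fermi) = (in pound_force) 2.339e+14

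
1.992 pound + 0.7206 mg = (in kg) 0.9036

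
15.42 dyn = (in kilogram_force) 1.572e-05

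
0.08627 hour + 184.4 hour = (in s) 6.642e+05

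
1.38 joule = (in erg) 1.38e+07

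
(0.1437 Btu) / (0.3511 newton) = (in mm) 4.318e+05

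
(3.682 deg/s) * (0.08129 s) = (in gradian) 0.3326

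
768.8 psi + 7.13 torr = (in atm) 52.32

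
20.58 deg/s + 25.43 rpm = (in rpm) 28.86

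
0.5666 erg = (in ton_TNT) 1.354e-17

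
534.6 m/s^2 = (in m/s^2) 534.6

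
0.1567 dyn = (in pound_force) 3.523e-07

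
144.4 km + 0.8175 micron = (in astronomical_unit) 9.653e-07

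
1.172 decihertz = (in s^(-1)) 0.1172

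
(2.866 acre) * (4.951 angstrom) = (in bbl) 3.612e-05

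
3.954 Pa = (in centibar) 0.003954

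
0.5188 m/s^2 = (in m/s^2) 0.5188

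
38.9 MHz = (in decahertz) 3.89e+06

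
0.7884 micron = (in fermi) 7.884e+08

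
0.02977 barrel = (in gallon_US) 1.25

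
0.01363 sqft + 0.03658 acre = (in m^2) 148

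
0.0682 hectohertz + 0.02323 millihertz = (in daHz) 0.682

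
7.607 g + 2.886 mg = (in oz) 0.2684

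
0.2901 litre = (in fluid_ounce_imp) 10.21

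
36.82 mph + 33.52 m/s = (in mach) 0.1468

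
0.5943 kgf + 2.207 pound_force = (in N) 15.65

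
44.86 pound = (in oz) 717.8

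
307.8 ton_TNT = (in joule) 1.288e+12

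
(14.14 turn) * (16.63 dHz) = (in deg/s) 8465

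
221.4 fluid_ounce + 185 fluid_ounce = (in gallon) 3.175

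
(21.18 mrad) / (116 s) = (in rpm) 0.001744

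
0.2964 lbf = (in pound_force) 0.2964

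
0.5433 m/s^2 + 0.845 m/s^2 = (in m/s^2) 1.388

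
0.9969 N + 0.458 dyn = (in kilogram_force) 0.1017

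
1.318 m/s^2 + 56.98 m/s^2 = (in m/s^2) 58.3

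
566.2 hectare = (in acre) 1399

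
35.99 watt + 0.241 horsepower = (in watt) 215.7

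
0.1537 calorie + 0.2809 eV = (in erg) 6.431e+06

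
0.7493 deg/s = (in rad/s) 0.01308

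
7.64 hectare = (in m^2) 7.64e+04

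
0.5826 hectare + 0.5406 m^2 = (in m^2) 5827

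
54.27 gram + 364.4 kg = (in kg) 364.5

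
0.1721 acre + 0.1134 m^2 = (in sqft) 7498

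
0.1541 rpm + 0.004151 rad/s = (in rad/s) 0.02029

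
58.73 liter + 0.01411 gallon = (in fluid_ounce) 1988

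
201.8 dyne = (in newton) 0.002018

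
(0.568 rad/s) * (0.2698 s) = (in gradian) 9.756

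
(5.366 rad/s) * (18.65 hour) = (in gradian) 2.294e+07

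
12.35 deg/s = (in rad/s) 0.2155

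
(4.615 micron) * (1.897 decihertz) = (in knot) 1.702e-06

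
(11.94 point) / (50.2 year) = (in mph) 5.952e-12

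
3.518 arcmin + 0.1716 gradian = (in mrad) 3.719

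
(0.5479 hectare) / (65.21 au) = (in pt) 1.592e-06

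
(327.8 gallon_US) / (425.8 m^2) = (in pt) 8.261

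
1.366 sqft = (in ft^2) 1.366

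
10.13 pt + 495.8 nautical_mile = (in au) 6.138e-06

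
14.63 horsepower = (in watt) 1.091e+04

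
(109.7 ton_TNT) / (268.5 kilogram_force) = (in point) 4.941e+11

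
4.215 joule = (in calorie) 1.007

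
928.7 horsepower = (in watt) 6.925e+05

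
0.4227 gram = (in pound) 0.0009319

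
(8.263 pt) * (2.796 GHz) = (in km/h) 2.934e+07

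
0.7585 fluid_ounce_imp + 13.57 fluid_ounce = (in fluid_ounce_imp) 14.88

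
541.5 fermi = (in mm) 5.415e-10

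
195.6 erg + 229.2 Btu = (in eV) 1.509e+24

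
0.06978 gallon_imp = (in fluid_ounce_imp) 11.16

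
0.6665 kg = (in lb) 1.469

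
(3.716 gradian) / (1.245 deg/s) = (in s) 2.686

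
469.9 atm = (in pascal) 4.761e+07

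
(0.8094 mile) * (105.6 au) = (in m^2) 2.058e+16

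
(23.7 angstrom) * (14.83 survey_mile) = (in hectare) 5.656e-09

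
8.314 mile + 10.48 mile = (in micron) 3.025e+10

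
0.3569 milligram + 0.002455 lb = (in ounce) 0.03929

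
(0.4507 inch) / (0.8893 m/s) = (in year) 4.082e-10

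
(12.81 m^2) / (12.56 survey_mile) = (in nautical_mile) 3.422e-07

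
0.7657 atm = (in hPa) 775.8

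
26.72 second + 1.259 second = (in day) 0.0003238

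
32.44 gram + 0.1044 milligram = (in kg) 0.03244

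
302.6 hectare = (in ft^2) 3.257e+07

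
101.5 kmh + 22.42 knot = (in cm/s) 3973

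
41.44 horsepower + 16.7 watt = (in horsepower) 41.46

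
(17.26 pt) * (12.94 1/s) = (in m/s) 0.07879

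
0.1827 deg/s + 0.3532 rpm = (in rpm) 0.3837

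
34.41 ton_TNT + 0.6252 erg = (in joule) 1.44e+11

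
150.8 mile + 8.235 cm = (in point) 6.879e+08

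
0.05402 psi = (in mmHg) 2.794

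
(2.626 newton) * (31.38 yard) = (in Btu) 0.07142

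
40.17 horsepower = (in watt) 2.995e+04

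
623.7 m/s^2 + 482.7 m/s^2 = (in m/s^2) 1106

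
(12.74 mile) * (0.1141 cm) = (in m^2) 23.39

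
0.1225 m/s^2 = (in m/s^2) 0.1225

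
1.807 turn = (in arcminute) 3.903e+04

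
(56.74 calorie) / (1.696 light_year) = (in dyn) 1.48e-09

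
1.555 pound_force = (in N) 6.917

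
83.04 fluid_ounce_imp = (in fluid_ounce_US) 79.78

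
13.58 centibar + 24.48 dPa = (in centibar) 13.58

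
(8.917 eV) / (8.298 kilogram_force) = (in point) 4.977e-17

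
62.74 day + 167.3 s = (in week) 8.963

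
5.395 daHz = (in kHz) 0.05395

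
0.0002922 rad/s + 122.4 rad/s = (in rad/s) 122.4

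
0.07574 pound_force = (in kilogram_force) 0.03436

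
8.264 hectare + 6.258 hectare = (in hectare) 14.52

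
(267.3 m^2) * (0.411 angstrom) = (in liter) 1.099e-05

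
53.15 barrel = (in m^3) 8.45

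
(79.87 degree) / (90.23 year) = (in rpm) 4.678e-09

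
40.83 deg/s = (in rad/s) 0.7126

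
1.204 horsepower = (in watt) 897.8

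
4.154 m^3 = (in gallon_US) 1097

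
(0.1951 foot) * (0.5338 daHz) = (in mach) 0.0009323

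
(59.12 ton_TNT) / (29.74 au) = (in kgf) 0.005669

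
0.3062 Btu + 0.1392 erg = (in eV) 2.016e+21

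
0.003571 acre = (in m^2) 14.45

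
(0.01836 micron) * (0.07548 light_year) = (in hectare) 1311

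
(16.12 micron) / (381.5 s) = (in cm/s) 4.225e-06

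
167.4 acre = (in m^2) 6.774e+05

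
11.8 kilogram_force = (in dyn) 1.157e+07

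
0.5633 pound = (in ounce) 9.013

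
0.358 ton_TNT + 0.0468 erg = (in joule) 1.498e+09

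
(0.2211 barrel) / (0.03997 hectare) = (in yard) 9.618e-05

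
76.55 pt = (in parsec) 8.752e-19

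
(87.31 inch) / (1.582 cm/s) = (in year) 4.445e-06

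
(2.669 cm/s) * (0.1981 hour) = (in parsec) 6.169e-16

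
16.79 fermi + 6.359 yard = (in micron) 5.815e+06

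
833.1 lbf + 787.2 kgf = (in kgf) 1165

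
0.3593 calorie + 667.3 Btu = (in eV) 4.394e+24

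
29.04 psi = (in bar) 2.002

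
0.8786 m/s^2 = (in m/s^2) 0.8786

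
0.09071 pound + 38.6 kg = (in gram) 3.864e+04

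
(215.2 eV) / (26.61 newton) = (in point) 3.673e-15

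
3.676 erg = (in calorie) 8.786e-08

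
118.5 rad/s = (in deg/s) 6790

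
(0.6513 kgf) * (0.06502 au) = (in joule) 6.213e+10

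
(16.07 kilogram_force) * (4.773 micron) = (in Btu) 7.129e-07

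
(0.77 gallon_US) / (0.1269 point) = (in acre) 0.01609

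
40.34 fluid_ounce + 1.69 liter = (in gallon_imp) 0.6342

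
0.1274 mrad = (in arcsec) 26.28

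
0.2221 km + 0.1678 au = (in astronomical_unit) 0.1678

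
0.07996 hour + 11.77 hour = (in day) 0.4937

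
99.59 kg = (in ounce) 3513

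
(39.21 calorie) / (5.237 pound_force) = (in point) 1.996e+04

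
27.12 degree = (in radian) 0.4733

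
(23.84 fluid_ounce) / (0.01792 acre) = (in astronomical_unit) 6.499e-17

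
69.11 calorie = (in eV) 1.805e+21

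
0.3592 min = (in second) 21.55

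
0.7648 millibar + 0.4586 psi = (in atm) 0.03196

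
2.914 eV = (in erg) 4.669e-12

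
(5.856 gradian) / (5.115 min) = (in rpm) 0.002862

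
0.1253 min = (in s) 7.518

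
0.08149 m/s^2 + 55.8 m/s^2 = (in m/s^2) 55.88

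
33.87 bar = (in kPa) 3387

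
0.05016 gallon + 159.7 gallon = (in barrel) 3.804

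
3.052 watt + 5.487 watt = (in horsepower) 0.01145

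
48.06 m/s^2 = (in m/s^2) 48.06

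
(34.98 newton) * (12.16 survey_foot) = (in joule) 129.6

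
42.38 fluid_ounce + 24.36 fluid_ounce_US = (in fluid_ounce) 66.74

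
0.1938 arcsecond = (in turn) 1.495e-07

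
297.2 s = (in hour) 0.08256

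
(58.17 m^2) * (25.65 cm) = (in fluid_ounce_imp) 5.251e+05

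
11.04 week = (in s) 6.677e+06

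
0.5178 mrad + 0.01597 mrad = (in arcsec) 110.1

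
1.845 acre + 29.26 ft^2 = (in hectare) 0.7469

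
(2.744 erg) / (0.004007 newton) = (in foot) 0.0002247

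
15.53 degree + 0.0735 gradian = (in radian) 0.2722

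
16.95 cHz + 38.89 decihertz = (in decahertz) 0.4059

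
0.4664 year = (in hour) 4086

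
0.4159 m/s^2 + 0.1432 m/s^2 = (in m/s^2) 0.5591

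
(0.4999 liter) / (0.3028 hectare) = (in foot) 5.416e-07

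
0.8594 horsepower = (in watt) 640.9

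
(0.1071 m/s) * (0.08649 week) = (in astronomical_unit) 3.745e-08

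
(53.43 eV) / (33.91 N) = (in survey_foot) 8.282e-19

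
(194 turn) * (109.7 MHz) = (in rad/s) 1.337e+11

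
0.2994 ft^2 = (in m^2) 0.02782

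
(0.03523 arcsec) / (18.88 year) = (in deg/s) 1.644e-14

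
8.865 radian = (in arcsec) 1.829e+06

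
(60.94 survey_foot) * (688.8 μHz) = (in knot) 0.02487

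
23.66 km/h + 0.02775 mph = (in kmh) 23.7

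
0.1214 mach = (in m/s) 41.34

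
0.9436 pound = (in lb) 0.9436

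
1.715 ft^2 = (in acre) 3.937e-05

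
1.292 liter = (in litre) 1.292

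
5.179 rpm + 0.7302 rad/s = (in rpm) 12.15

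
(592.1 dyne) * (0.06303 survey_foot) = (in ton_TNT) 2.719e-14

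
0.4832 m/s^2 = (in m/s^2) 0.4832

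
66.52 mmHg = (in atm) 0.08753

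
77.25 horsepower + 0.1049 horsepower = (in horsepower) 77.35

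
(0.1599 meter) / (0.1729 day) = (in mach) 3.144e-08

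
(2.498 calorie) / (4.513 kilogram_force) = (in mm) 236.2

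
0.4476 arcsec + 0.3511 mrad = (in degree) 0.02024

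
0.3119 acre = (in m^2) 1262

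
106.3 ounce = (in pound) 6.644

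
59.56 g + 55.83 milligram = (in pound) 0.1314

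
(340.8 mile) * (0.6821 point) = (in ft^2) 1421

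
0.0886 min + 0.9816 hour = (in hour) 0.9831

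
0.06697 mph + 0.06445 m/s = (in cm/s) 9.439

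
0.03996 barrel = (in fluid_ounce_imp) 223.6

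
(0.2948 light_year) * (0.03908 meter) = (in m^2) 1.09e+14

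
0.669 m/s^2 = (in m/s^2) 0.669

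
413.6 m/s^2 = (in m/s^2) 413.6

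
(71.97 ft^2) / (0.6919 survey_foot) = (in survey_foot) 104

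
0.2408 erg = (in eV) 1.503e+11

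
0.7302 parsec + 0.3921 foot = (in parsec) 0.7302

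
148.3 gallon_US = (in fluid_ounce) 1.898e+04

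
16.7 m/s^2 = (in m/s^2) 16.7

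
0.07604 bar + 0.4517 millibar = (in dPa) 7.649e+04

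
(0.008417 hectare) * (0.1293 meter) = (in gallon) 2875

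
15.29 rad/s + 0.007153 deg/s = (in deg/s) 876.1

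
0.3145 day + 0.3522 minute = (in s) 2.719e+04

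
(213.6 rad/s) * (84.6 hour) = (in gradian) 4.141e+09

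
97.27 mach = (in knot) 6.438e+04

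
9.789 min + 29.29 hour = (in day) 1.227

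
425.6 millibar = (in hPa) 425.6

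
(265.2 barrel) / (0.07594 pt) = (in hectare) 157.4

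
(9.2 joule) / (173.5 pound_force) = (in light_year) 1.26e-18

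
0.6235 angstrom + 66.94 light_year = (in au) 4.233e+06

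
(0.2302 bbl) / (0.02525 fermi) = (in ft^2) 1.56e+16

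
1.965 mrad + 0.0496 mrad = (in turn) 0.0003206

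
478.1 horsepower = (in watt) 3.565e+05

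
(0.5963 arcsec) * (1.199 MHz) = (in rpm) 33.1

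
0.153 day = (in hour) 3.672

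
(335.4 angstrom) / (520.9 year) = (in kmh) 7.35e-18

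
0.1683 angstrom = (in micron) 1.683e-05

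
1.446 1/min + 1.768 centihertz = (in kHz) 4.178e-05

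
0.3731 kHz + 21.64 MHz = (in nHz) 2.164e+16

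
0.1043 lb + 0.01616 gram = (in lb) 0.1043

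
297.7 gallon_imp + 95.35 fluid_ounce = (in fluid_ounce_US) 4.586e+04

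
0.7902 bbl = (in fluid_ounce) 4248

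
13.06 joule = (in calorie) 3.121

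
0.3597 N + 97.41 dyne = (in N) 0.3607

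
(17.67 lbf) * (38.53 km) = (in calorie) 7.238e+05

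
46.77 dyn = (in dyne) 46.77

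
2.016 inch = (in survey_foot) 0.168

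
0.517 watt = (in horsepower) 0.0006933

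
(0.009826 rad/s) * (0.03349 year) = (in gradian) 6.607e+05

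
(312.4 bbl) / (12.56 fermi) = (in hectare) 3.954e+11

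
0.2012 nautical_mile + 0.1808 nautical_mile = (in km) 0.7075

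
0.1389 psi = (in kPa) 0.9577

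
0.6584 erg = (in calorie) 1.574e-08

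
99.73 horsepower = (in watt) 7.437e+04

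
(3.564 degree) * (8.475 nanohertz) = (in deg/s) 3.02e-08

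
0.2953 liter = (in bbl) 0.001857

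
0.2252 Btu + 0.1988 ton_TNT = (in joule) 8.318e+08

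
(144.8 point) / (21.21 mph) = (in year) 1.708e-10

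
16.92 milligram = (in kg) 1.692e-05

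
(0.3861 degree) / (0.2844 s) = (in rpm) 0.2263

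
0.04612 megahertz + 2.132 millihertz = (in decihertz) 4.612e+05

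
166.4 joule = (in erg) 1.664e+09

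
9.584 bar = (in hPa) 9584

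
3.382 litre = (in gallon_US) 0.8934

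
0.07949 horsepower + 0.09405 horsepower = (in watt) 129.4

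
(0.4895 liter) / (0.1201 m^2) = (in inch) 0.1605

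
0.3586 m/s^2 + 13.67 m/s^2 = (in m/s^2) 14.03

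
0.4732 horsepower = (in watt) 352.9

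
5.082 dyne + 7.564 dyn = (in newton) 0.0001265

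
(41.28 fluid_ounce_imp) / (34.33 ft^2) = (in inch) 0.01448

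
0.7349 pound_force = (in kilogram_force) 0.3333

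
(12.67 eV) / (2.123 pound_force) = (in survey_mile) 1.336e-22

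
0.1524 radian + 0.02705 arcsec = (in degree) 8.732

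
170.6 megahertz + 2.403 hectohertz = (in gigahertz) 0.1706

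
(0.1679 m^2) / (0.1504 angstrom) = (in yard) 1.221e+10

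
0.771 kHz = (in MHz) 0.000771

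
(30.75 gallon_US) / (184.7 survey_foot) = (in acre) 5.109e-07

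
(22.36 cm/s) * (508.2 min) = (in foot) 2.237e+04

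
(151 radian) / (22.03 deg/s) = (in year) 1.245e-05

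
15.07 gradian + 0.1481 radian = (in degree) 22.05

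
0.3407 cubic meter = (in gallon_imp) 74.94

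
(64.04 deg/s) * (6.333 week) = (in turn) 6.813e+05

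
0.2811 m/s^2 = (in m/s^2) 0.2811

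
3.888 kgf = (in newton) 38.13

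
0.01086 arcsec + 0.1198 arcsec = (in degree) 3.629e-05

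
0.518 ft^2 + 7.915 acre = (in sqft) 3.448e+05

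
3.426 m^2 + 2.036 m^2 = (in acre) 0.00135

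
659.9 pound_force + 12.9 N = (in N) 2948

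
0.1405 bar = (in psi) 2.038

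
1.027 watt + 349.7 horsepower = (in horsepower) 349.7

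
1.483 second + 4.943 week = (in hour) 830.4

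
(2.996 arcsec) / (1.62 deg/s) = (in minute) 8.562e-06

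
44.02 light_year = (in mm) 4.165e+20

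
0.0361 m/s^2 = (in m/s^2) 0.0361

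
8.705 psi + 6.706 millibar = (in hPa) 606.9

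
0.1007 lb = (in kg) 0.04568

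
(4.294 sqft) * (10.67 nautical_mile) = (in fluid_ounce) 2.666e+08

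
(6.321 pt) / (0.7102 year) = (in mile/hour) 2.227e-10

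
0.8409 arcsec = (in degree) 0.0002336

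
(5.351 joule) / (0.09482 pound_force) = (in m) 12.69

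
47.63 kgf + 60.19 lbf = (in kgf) 74.93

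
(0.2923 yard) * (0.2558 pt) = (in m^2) 2.412e-05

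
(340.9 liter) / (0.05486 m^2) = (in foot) 20.39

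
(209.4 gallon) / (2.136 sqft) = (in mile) 0.002482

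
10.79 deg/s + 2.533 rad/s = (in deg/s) 155.9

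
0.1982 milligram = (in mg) 0.1982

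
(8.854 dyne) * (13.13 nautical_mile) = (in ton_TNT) 5.146e-10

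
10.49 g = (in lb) 0.02313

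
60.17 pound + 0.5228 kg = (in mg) 2.782e+07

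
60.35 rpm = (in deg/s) 362.1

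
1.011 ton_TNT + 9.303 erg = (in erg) 4.23e+16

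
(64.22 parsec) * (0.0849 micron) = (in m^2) 1.682e+11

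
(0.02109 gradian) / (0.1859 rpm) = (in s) 0.01702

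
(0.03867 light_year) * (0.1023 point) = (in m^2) 1.32e+10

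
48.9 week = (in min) 4.929e+05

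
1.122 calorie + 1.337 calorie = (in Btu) 0.009752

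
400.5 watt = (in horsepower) 0.5371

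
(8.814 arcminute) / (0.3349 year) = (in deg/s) 1.391e-08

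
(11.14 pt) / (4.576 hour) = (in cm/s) 2.386e-05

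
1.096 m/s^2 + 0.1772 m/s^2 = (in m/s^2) 1.273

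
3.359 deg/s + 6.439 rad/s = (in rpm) 62.05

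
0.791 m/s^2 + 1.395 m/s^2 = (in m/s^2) 2.186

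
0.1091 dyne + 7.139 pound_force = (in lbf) 7.139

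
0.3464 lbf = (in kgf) 0.1571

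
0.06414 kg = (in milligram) 6.414e+04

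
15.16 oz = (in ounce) 15.16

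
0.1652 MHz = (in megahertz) 0.1652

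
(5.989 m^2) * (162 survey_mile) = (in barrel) 9.821e+06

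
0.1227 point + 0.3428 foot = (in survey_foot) 0.3429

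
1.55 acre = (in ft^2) 6.752e+04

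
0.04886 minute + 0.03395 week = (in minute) 342.3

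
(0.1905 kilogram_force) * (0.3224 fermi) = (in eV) 3759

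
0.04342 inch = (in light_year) 1.166e-19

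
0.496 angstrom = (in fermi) 4.96e+04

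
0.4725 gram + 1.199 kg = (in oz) 42.31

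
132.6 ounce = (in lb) 8.287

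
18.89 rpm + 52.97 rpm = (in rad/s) 7.525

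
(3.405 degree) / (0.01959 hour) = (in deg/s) 0.04828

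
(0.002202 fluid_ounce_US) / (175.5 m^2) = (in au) 2.48e-21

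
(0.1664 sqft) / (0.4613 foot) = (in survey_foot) 0.3607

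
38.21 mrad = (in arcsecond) 7881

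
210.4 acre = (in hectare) 85.15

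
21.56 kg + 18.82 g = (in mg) 2.158e+07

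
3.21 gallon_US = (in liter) 12.15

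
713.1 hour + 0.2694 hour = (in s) 2.568e+06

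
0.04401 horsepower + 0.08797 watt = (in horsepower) 0.04413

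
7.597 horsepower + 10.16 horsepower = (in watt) 1.324e+04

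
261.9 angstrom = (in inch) 1.031e-06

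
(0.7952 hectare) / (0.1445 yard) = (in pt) 1.706e+08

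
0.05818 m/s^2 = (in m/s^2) 0.05818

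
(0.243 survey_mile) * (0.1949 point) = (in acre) 6.644e-06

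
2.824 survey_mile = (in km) 4.545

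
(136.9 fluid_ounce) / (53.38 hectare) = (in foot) 2.488e-08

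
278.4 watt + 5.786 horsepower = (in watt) 4593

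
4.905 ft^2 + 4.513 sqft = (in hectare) 8.75e-05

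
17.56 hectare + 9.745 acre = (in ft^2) 2.315e+06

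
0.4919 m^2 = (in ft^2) 5.295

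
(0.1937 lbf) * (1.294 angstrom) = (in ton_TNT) 2.665e-20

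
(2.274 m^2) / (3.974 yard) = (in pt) 1774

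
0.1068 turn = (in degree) 38.45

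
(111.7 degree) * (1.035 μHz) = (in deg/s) 0.0001156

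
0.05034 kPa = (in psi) 0.007301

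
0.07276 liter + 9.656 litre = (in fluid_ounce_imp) 342.4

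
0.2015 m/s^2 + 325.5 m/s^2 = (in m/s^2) 325.7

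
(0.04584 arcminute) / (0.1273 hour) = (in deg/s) 1.667e-06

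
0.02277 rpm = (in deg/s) 0.1366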